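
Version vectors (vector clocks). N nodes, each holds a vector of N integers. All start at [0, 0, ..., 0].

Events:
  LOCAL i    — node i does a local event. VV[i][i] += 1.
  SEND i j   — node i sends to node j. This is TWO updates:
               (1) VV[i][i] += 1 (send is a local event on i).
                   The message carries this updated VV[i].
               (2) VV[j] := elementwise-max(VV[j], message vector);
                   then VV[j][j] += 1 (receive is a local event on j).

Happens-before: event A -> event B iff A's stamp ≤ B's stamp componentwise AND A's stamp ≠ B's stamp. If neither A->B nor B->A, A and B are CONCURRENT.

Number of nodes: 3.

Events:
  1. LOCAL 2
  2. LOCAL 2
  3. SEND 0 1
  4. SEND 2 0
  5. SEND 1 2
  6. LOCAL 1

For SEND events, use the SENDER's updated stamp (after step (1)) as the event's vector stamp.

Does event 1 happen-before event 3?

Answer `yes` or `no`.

Answer: no

Derivation:
Initial: VV[0]=[0, 0, 0]
Initial: VV[1]=[0, 0, 0]
Initial: VV[2]=[0, 0, 0]
Event 1: LOCAL 2: VV[2][2]++ -> VV[2]=[0, 0, 1]
Event 2: LOCAL 2: VV[2][2]++ -> VV[2]=[0, 0, 2]
Event 3: SEND 0->1: VV[0][0]++ -> VV[0]=[1, 0, 0], msg_vec=[1, 0, 0]; VV[1]=max(VV[1],msg_vec) then VV[1][1]++ -> VV[1]=[1, 1, 0]
Event 4: SEND 2->0: VV[2][2]++ -> VV[2]=[0, 0, 3], msg_vec=[0, 0, 3]; VV[0]=max(VV[0],msg_vec) then VV[0][0]++ -> VV[0]=[2, 0, 3]
Event 5: SEND 1->2: VV[1][1]++ -> VV[1]=[1, 2, 0], msg_vec=[1, 2, 0]; VV[2]=max(VV[2],msg_vec) then VV[2][2]++ -> VV[2]=[1, 2, 4]
Event 6: LOCAL 1: VV[1][1]++ -> VV[1]=[1, 3, 0]
Event 1 stamp: [0, 0, 1]
Event 3 stamp: [1, 0, 0]
[0, 0, 1] <= [1, 0, 0]? False. Equal? False. Happens-before: False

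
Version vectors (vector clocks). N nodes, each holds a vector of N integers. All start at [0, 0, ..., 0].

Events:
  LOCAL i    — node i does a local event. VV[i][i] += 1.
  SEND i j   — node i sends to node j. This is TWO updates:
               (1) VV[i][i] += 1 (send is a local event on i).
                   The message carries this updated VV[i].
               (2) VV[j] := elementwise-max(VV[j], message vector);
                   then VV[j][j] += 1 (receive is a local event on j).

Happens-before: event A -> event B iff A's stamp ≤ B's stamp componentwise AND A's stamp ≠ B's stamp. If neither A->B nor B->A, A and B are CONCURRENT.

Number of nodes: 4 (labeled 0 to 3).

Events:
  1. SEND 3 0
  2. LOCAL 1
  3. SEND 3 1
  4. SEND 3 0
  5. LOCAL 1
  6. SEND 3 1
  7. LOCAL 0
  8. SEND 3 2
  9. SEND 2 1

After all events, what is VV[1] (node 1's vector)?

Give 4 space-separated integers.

Initial: VV[0]=[0, 0, 0, 0]
Initial: VV[1]=[0, 0, 0, 0]
Initial: VV[2]=[0, 0, 0, 0]
Initial: VV[3]=[0, 0, 0, 0]
Event 1: SEND 3->0: VV[3][3]++ -> VV[3]=[0, 0, 0, 1], msg_vec=[0, 0, 0, 1]; VV[0]=max(VV[0],msg_vec) then VV[0][0]++ -> VV[0]=[1, 0, 0, 1]
Event 2: LOCAL 1: VV[1][1]++ -> VV[1]=[0, 1, 0, 0]
Event 3: SEND 3->1: VV[3][3]++ -> VV[3]=[0, 0, 0, 2], msg_vec=[0, 0, 0, 2]; VV[1]=max(VV[1],msg_vec) then VV[1][1]++ -> VV[1]=[0, 2, 0, 2]
Event 4: SEND 3->0: VV[3][3]++ -> VV[3]=[0, 0, 0, 3], msg_vec=[0, 0, 0, 3]; VV[0]=max(VV[0],msg_vec) then VV[0][0]++ -> VV[0]=[2, 0, 0, 3]
Event 5: LOCAL 1: VV[1][1]++ -> VV[1]=[0, 3, 0, 2]
Event 6: SEND 3->1: VV[3][3]++ -> VV[3]=[0, 0, 0, 4], msg_vec=[0, 0, 0, 4]; VV[1]=max(VV[1],msg_vec) then VV[1][1]++ -> VV[1]=[0, 4, 0, 4]
Event 7: LOCAL 0: VV[0][0]++ -> VV[0]=[3, 0, 0, 3]
Event 8: SEND 3->2: VV[3][3]++ -> VV[3]=[0, 0, 0, 5], msg_vec=[0, 0, 0, 5]; VV[2]=max(VV[2],msg_vec) then VV[2][2]++ -> VV[2]=[0, 0, 1, 5]
Event 9: SEND 2->1: VV[2][2]++ -> VV[2]=[0, 0, 2, 5], msg_vec=[0, 0, 2, 5]; VV[1]=max(VV[1],msg_vec) then VV[1][1]++ -> VV[1]=[0, 5, 2, 5]
Final vectors: VV[0]=[3, 0, 0, 3]; VV[1]=[0, 5, 2, 5]; VV[2]=[0, 0, 2, 5]; VV[3]=[0, 0, 0, 5]

Answer: 0 5 2 5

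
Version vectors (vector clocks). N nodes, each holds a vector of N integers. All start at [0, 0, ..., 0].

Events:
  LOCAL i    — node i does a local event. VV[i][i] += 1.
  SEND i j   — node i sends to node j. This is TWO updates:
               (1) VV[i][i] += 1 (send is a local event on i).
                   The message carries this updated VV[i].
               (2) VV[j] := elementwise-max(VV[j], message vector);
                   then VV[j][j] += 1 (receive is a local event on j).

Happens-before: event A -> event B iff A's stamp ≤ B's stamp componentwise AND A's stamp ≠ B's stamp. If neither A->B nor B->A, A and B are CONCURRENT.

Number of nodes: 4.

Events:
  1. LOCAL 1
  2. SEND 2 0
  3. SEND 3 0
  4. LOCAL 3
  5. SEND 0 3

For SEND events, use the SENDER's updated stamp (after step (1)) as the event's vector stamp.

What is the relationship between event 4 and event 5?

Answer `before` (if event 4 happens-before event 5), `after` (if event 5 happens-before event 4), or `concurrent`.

Initial: VV[0]=[0, 0, 0, 0]
Initial: VV[1]=[0, 0, 0, 0]
Initial: VV[2]=[0, 0, 0, 0]
Initial: VV[3]=[0, 0, 0, 0]
Event 1: LOCAL 1: VV[1][1]++ -> VV[1]=[0, 1, 0, 0]
Event 2: SEND 2->0: VV[2][2]++ -> VV[2]=[0, 0, 1, 0], msg_vec=[0, 0, 1, 0]; VV[0]=max(VV[0],msg_vec) then VV[0][0]++ -> VV[0]=[1, 0, 1, 0]
Event 3: SEND 3->0: VV[3][3]++ -> VV[3]=[0, 0, 0, 1], msg_vec=[0, 0, 0, 1]; VV[0]=max(VV[0],msg_vec) then VV[0][0]++ -> VV[0]=[2, 0, 1, 1]
Event 4: LOCAL 3: VV[3][3]++ -> VV[3]=[0, 0, 0, 2]
Event 5: SEND 0->3: VV[0][0]++ -> VV[0]=[3, 0, 1, 1], msg_vec=[3, 0, 1, 1]; VV[3]=max(VV[3],msg_vec) then VV[3][3]++ -> VV[3]=[3, 0, 1, 3]
Event 4 stamp: [0, 0, 0, 2]
Event 5 stamp: [3, 0, 1, 1]
[0, 0, 0, 2] <= [3, 0, 1, 1]? False
[3, 0, 1, 1] <= [0, 0, 0, 2]? False
Relation: concurrent

Answer: concurrent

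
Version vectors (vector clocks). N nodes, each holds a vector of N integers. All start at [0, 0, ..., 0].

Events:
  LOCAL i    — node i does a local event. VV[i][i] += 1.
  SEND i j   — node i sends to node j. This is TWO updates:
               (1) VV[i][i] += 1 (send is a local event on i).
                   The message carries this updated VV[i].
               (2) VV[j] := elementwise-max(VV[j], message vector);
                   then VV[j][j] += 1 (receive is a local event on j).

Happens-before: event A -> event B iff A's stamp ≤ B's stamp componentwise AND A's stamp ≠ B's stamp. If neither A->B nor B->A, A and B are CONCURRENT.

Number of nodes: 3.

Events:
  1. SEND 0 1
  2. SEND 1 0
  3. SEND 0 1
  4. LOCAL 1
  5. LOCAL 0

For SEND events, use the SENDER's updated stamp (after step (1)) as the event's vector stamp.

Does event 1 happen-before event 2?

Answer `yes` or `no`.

Initial: VV[0]=[0, 0, 0]
Initial: VV[1]=[0, 0, 0]
Initial: VV[2]=[0, 0, 0]
Event 1: SEND 0->1: VV[0][0]++ -> VV[0]=[1, 0, 0], msg_vec=[1, 0, 0]; VV[1]=max(VV[1],msg_vec) then VV[1][1]++ -> VV[1]=[1, 1, 0]
Event 2: SEND 1->0: VV[1][1]++ -> VV[1]=[1, 2, 0], msg_vec=[1, 2, 0]; VV[0]=max(VV[0],msg_vec) then VV[0][0]++ -> VV[0]=[2, 2, 0]
Event 3: SEND 0->1: VV[0][0]++ -> VV[0]=[3, 2, 0], msg_vec=[3, 2, 0]; VV[1]=max(VV[1],msg_vec) then VV[1][1]++ -> VV[1]=[3, 3, 0]
Event 4: LOCAL 1: VV[1][1]++ -> VV[1]=[3, 4, 0]
Event 5: LOCAL 0: VV[0][0]++ -> VV[0]=[4, 2, 0]
Event 1 stamp: [1, 0, 0]
Event 2 stamp: [1, 2, 0]
[1, 0, 0] <= [1, 2, 0]? True. Equal? False. Happens-before: True

Answer: yes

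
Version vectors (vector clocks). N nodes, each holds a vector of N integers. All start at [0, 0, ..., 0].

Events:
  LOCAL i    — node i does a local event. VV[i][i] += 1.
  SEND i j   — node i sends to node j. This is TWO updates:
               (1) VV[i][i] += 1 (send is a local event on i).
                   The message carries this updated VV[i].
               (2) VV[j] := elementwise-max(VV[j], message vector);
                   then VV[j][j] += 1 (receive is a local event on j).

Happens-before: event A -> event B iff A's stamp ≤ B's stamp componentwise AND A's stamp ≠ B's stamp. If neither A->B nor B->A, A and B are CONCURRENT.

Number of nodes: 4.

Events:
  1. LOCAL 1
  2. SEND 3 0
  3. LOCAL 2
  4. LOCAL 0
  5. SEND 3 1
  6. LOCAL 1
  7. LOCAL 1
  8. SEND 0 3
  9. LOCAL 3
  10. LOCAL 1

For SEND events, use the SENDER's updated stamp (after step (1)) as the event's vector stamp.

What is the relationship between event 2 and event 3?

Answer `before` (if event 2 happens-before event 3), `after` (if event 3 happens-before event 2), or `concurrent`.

Initial: VV[0]=[0, 0, 0, 0]
Initial: VV[1]=[0, 0, 0, 0]
Initial: VV[2]=[0, 0, 0, 0]
Initial: VV[3]=[0, 0, 0, 0]
Event 1: LOCAL 1: VV[1][1]++ -> VV[1]=[0, 1, 0, 0]
Event 2: SEND 3->0: VV[3][3]++ -> VV[3]=[0, 0, 0, 1], msg_vec=[0, 0, 0, 1]; VV[0]=max(VV[0],msg_vec) then VV[0][0]++ -> VV[0]=[1, 0, 0, 1]
Event 3: LOCAL 2: VV[2][2]++ -> VV[2]=[0, 0, 1, 0]
Event 4: LOCAL 0: VV[0][0]++ -> VV[0]=[2, 0, 0, 1]
Event 5: SEND 3->1: VV[3][3]++ -> VV[3]=[0, 0, 0, 2], msg_vec=[0, 0, 0, 2]; VV[1]=max(VV[1],msg_vec) then VV[1][1]++ -> VV[1]=[0, 2, 0, 2]
Event 6: LOCAL 1: VV[1][1]++ -> VV[1]=[0, 3, 0, 2]
Event 7: LOCAL 1: VV[1][1]++ -> VV[1]=[0, 4, 0, 2]
Event 8: SEND 0->3: VV[0][0]++ -> VV[0]=[3, 0, 0, 1], msg_vec=[3, 0, 0, 1]; VV[3]=max(VV[3],msg_vec) then VV[3][3]++ -> VV[3]=[3, 0, 0, 3]
Event 9: LOCAL 3: VV[3][3]++ -> VV[3]=[3, 0, 0, 4]
Event 10: LOCAL 1: VV[1][1]++ -> VV[1]=[0, 5, 0, 2]
Event 2 stamp: [0, 0, 0, 1]
Event 3 stamp: [0, 0, 1, 0]
[0, 0, 0, 1] <= [0, 0, 1, 0]? False
[0, 0, 1, 0] <= [0, 0, 0, 1]? False
Relation: concurrent

Answer: concurrent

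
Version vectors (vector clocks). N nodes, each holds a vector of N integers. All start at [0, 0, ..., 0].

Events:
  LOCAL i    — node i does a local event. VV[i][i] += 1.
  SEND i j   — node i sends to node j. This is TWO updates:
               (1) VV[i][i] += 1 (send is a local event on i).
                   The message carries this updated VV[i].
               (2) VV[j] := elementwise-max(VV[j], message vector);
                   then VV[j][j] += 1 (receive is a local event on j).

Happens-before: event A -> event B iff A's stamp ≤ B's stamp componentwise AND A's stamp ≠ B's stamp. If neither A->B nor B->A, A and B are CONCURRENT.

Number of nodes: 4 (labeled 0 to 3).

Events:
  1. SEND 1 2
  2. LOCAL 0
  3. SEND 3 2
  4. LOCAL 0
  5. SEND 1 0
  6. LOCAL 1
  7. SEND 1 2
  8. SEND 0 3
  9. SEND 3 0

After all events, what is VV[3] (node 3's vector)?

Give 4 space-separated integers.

Answer: 4 2 0 3

Derivation:
Initial: VV[0]=[0, 0, 0, 0]
Initial: VV[1]=[0, 0, 0, 0]
Initial: VV[2]=[0, 0, 0, 0]
Initial: VV[3]=[0, 0, 0, 0]
Event 1: SEND 1->2: VV[1][1]++ -> VV[1]=[0, 1, 0, 0], msg_vec=[0, 1, 0, 0]; VV[2]=max(VV[2],msg_vec) then VV[2][2]++ -> VV[2]=[0, 1, 1, 0]
Event 2: LOCAL 0: VV[0][0]++ -> VV[0]=[1, 0, 0, 0]
Event 3: SEND 3->2: VV[3][3]++ -> VV[3]=[0, 0, 0, 1], msg_vec=[0, 0, 0, 1]; VV[2]=max(VV[2],msg_vec) then VV[2][2]++ -> VV[2]=[0, 1, 2, 1]
Event 4: LOCAL 0: VV[0][0]++ -> VV[0]=[2, 0, 0, 0]
Event 5: SEND 1->0: VV[1][1]++ -> VV[1]=[0, 2, 0, 0], msg_vec=[0, 2, 0, 0]; VV[0]=max(VV[0],msg_vec) then VV[0][0]++ -> VV[0]=[3, 2, 0, 0]
Event 6: LOCAL 1: VV[1][1]++ -> VV[1]=[0, 3, 0, 0]
Event 7: SEND 1->2: VV[1][1]++ -> VV[1]=[0, 4, 0, 0], msg_vec=[0, 4, 0, 0]; VV[2]=max(VV[2],msg_vec) then VV[2][2]++ -> VV[2]=[0, 4, 3, 1]
Event 8: SEND 0->3: VV[0][0]++ -> VV[0]=[4, 2, 0, 0], msg_vec=[4, 2, 0, 0]; VV[3]=max(VV[3],msg_vec) then VV[3][3]++ -> VV[3]=[4, 2, 0, 2]
Event 9: SEND 3->0: VV[3][3]++ -> VV[3]=[4, 2, 0, 3], msg_vec=[4, 2, 0, 3]; VV[0]=max(VV[0],msg_vec) then VV[0][0]++ -> VV[0]=[5, 2, 0, 3]
Final vectors: VV[0]=[5, 2, 0, 3]; VV[1]=[0, 4, 0, 0]; VV[2]=[0, 4, 3, 1]; VV[3]=[4, 2, 0, 3]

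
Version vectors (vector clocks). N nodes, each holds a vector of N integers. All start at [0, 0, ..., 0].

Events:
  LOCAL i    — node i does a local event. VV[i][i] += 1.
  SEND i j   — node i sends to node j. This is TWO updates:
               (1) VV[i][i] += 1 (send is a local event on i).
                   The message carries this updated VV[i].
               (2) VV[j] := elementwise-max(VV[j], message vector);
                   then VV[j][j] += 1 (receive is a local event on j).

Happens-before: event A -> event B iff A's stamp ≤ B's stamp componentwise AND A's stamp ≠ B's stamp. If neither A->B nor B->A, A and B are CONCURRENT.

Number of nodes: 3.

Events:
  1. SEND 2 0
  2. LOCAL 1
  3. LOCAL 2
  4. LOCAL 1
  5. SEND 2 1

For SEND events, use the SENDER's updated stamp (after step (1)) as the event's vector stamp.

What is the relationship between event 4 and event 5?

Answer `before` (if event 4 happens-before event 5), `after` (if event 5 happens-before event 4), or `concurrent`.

Answer: concurrent

Derivation:
Initial: VV[0]=[0, 0, 0]
Initial: VV[1]=[0, 0, 0]
Initial: VV[2]=[0, 0, 0]
Event 1: SEND 2->0: VV[2][2]++ -> VV[2]=[0, 0, 1], msg_vec=[0, 0, 1]; VV[0]=max(VV[0],msg_vec) then VV[0][0]++ -> VV[0]=[1, 0, 1]
Event 2: LOCAL 1: VV[1][1]++ -> VV[1]=[0, 1, 0]
Event 3: LOCAL 2: VV[2][2]++ -> VV[2]=[0, 0, 2]
Event 4: LOCAL 1: VV[1][1]++ -> VV[1]=[0, 2, 0]
Event 5: SEND 2->1: VV[2][2]++ -> VV[2]=[0, 0, 3], msg_vec=[0, 0, 3]; VV[1]=max(VV[1],msg_vec) then VV[1][1]++ -> VV[1]=[0, 3, 3]
Event 4 stamp: [0, 2, 0]
Event 5 stamp: [0, 0, 3]
[0, 2, 0] <= [0, 0, 3]? False
[0, 0, 3] <= [0, 2, 0]? False
Relation: concurrent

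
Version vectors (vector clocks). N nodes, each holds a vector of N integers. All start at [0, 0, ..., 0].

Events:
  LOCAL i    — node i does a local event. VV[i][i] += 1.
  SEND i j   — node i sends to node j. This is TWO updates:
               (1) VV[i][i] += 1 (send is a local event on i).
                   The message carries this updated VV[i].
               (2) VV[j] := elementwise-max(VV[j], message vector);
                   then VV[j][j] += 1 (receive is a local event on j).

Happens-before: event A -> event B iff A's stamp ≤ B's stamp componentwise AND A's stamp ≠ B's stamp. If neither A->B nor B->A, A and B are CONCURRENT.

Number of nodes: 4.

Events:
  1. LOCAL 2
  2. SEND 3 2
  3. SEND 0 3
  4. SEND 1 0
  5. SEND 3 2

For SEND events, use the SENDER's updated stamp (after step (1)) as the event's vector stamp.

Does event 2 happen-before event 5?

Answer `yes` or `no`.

Initial: VV[0]=[0, 0, 0, 0]
Initial: VV[1]=[0, 0, 0, 0]
Initial: VV[2]=[0, 0, 0, 0]
Initial: VV[3]=[0, 0, 0, 0]
Event 1: LOCAL 2: VV[2][2]++ -> VV[2]=[0, 0, 1, 0]
Event 2: SEND 3->2: VV[3][3]++ -> VV[3]=[0, 0, 0, 1], msg_vec=[0, 0, 0, 1]; VV[2]=max(VV[2],msg_vec) then VV[2][2]++ -> VV[2]=[0, 0, 2, 1]
Event 3: SEND 0->3: VV[0][0]++ -> VV[0]=[1, 0, 0, 0], msg_vec=[1, 0, 0, 0]; VV[3]=max(VV[3],msg_vec) then VV[3][3]++ -> VV[3]=[1, 0, 0, 2]
Event 4: SEND 1->0: VV[1][1]++ -> VV[1]=[0, 1, 0, 0], msg_vec=[0, 1, 0, 0]; VV[0]=max(VV[0],msg_vec) then VV[0][0]++ -> VV[0]=[2, 1, 0, 0]
Event 5: SEND 3->2: VV[3][3]++ -> VV[3]=[1, 0, 0, 3], msg_vec=[1, 0, 0, 3]; VV[2]=max(VV[2],msg_vec) then VV[2][2]++ -> VV[2]=[1, 0, 3, 3]
Event 2 stamp: [0, 0, 0, 1]
Event 5 stamp: [1, 0, 0, 3]
[0, 0, 0, 1] <= [1, 0, 0, 3]? True. Equal? False. Happens-before: True

Answer: yes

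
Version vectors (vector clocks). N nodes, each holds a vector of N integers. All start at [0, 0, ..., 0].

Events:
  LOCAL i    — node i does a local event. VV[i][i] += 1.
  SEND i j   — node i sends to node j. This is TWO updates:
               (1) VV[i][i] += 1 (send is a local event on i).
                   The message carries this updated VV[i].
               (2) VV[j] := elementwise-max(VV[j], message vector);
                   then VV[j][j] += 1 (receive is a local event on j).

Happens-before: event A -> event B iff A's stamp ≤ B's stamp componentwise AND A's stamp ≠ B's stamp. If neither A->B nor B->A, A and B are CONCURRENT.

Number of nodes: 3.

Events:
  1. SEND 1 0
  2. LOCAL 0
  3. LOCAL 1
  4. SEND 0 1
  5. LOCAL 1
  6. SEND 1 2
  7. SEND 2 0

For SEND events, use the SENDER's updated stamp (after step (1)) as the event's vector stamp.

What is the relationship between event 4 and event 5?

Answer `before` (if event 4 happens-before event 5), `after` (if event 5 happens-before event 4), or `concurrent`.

Initial: VV[0]=[0, 0, 0]
Initial: VV[1]=[0, 0, 0]
Initial: VV[2]=[0, 0, 0]
Event 1: SEND 1->0: VV[1][1]++ -> VV[1]=[0, 1, 0], msg_vec=[0, 1, 0]; VV[0]=max(VV[0],msg_vec) then VV[0][0]++ -> VV[0]=[1, 1, 0]
Event 2: LOCAL 0: VV[0][0]++ -> VV[0]=[2, 1, 0]
Event 3: LOCAL 1: VV[1][1]++ -> VV[1]=[0, 2, 0]
Event 4: SEND 0->1: VV[0][0]++ -> VV[0]=[3, 1, 0], msg_vec=[3, 1, 0]; VV[1]=max(VV[1],msg_vec) then VV[1][1]++ -> VV[1]=[3, 3, 0]
Event 5: LOCAL 1: VV[1][1]++ -> VV[1]=[3, 4, 0]
Event 6: SEND 1->2: VV[1][1]++ -> VV[1]=[3, 5, 0], msg_vec=[3, 5, 0]; VV[2]=max(VV[2],msg_vec) then VV[2][2]++ -> VV[2]=[3, 5, 1]
Event 7: SEND 2->0: VV[2][2]++ -> VV[2]=[3, 5, 2], msg_vec=[3, 5, 2]; VV[0]=max(VV[0],msg_vec) then VV[0][0]++ -> VV[0]=[4, 5, 2]
Event 4 stamp: [3, 1, 0]
Event 5 stamp: [3, 4, 0]
[3, 1, 0] <= [3, 4, 0]? True
[3, 4, 0] <= [3, 1, 0]? False
Relation: before

Answer: before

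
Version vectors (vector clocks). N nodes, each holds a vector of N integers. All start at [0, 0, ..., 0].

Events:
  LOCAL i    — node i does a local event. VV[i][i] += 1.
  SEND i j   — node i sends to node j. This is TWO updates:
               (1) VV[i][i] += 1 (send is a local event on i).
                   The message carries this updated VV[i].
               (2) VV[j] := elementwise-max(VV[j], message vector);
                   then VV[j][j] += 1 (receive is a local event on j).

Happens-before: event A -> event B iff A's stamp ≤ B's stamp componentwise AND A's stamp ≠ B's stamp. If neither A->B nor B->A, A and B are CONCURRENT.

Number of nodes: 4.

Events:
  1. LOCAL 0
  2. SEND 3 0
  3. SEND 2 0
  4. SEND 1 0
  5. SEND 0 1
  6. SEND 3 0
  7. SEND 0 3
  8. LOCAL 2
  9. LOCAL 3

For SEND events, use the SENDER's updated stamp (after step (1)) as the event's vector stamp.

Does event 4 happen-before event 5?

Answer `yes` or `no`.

Answer: yes

Derivation:
Initial: VV[0]=[0, 0, 0, 0]
Initial: VV[1]=[0, 0, 0, 0]
Initial: VV[2]=[0, 0, 0, 0]
Initial: VV[3]=[0, 0, 0, 0]
Event 1: LOCAL 0: VV[0][0]++ -> VV[0]=[1, 0, 0, 0]
Event 2: SEND 3->0: VV[3][3]++ -> VV[3]=[0, 0, 0, 1], msg_vec=[0, 0, 0, 1]; VV[0]=max(VV[0],msg_vec) then VV[0][0]++ -> VV[0]=[2, 0, 0, 1]
Event 3: SEND 2->0: VV[2][2]++ -> VV[2]=[0, 0, 1, 0], msg_vec=[0, 0, 1, 0]; VV[0]=max(VV[0],msg_vec) then VV[0][0]++ -> VV[0]=[3, 0, 1, 1]
Event 4: SEND 1->0: VV[1][1]++ -> VV[1]=[0, 1, 0, 0], msg_vec=[0, 1, 0, 0]; VV[0]=max(VV[0],msg_vec) then VV[0][0]++ -> VV[0]=[4, 1, 1, 1]
Event 5: SEND 0->1: VV[0][0]++ -> VV[0]=[5, 1, 1, 1], msg_vec=[5, 1, 1, 1]; VV[1]=max(VV[1],msg_vec) then VV[1][1]++ -> VV[1]=[5, 2, 1, 1]
Event 6: SEND 3->0: VV[3][3]++ -> VV[3]=[0, 0, 0, 2], msg_vec=[0, 0, 0, 2]; VV[0]=max(VV[0],msg_vec) then VV[0][0]++ -> VV[0]=[6, 1, 1, 2]
Event 7: SEND 0->3: VV[0][0]++ -> VV[0]=[7, 1, 1, 2], msg_vec=[7, 1, 1, 2]; VV[3]=max(VV[3],msg_vec) then VV[3][3]++ -> VV[3]=[7, 1, 1, 3]
Event 8: LOCAL 2: VV[2][2]++ -> VV[2]=[0, 0, 2, 0]
Event 9: LOCAL 3: VV[3][3]++ -> VV[3]=[7, 1, 1, 4]
Event 4 stamp: [0, 1, 0, 0]
Event 5 stamp: [5, 1, 1, 1]
[0, 1, 0, 0] <= [5, 1, 1, 1]? True. Equal? False. Happens-before: True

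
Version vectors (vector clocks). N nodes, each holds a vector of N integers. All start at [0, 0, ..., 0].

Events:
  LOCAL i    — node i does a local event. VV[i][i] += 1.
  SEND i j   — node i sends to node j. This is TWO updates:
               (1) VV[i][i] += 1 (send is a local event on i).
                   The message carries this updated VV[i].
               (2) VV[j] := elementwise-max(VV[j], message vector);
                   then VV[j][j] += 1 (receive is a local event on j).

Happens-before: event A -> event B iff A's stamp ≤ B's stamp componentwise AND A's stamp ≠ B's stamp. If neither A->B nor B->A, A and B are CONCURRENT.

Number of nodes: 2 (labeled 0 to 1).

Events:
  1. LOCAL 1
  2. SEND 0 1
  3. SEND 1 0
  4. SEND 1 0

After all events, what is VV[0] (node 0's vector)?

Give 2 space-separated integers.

Initial: VV[0]=[0, 0]
Initial: VV[1]=[0, 0]
Event 1: LOCAL 1: VV[1][1]++ -> VV[1]=[0, 1]
Event 2: SEND 0->1: VV[0][0]++ -> VV[0]=[1, 0], msg_vec=[1, 0]; VV[1]=max(VV[1],msg_vec) then VV[1][1]++ -> VV[1]=[1, 2]
Event 3: SEND 1->0: VV[1][1]++ -> VV[1]=[1, 3], msg_vec=[1, 3]; VV[0]=max(VV[0],msg_vec) then VV[0][0]++ -> VV[0]=[2, 3]
Event 4: SEND 1->0: VV[1][1]++ -> VV[1]=[1, 4], msg_vec=[1, 4]; VV[0]=max(VV[0],msg_vec) then VV[0][0]++ -> VV[0]=[3, 4]
Final vectors: VV[0]=[3, 4]; VV[1]=[1, 4]

Answer: 3 4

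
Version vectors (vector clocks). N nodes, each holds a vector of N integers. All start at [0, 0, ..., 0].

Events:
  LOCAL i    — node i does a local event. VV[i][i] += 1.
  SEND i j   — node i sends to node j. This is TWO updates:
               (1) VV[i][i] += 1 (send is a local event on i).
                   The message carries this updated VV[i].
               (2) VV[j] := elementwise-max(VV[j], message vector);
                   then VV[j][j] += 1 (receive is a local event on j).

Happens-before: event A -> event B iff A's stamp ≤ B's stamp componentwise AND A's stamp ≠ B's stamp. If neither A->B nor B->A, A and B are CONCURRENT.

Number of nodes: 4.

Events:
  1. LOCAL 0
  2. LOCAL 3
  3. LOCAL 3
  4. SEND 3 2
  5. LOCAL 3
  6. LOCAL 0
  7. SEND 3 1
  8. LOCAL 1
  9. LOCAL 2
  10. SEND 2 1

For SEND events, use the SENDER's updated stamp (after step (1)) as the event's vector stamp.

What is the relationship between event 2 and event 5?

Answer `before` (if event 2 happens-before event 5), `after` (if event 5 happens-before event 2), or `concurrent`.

Initial: VV[0]=[0, 0, 0, 0]
Initial: VV[1]=[0, 0, 0, 0]
Initial: VV[2]=[0, 0, 0, 0]
Initial: VV[3]=[0, 0, 0, 0]
Event 1: LOCAL 0: VV[0][0]++ -> VV[0]=[1, 0, 0, 0]
Event 2: LOCAL 3: VV[3][3]++ -> VV[3]=[0, 0, 0, 1]
Event 3: LOCAL 3: VV[3][3]++ -> VV[3]=[0, 0, 0, 2]
Event 4: SEND 3->2: VV[3][3]++ -> VV[3]=[0, 0, 0, 3], msg_vec=[0, 0, 0, 3]; VV[2]=max(VV[2],msg_vec) then VV[2][2]++ -> VV[2]=[0, 0, 1, 3]
Event 5: LOCAL 3: VV[3][3]++ -> VV[3]=[0, 0, 0, 4]
Event 6: LOCAL 0: VV[0][0]++ -> VV[0]=[2, 0, 0, 0]
Event 7: SEND 3->1: VV[3][3]++ -> VV[3]=[0, 0, 0, 5], msg_vec=[0, 0, 0, 5]; VV[1]=max(VV[1],msg_vec) then VV[1][1]++ -> VV[1]=[0, 1, 0, 5]
Event 8: LOCAL 1: VV[1][1]++ -> VV[1]=[0, 2, 0, 5]
Event 9: LOCAL 2: VV[2][2]++ -> VV[2]=[0, 0, 2, 3]
Event 10: SEND 2->1: VV[2][2]++ -> VV[2]=[0, 0, 3, 3], msg_vec=[0, 0, 3, 3]; VV[1]=max(VV[1],msg_vec) then VV[1][1]++ -> VV[1]=[0, 3, 3, 5]
Event 2 stamp: [0, 0, 0, 1]
Event 5 stamp: [0, 0, 0, 4]
[0, 0, 0, 1] <= [0, 0, 0, 4]? True
[0, 0, 0, 4] <= [0, 0, 0, 1]? False
Relation: before

Answer: before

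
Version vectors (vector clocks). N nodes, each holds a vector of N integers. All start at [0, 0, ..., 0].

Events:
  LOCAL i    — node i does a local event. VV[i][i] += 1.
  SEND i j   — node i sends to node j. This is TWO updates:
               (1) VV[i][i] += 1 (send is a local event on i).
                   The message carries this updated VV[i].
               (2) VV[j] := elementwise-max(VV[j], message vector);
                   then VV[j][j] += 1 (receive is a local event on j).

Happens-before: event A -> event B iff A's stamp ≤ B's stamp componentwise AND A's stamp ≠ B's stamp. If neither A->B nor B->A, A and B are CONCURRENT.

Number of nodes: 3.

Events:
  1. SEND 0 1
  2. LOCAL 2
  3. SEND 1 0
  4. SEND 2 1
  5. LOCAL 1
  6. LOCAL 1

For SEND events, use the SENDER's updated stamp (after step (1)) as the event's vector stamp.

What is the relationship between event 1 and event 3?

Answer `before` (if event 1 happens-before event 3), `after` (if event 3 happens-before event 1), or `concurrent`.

Initial: VV[0]=[0, 0, 0]
Initial: VV[1]=[0, 0, 0]
Initial: VV[2]=[0, 0, 0]
Event 1: SEND 0->1: VV[0][0]++ -> VV[0]=[1, 0, 0], msg_vec=[1, 0, 0]; VV[1]=max(VV[1],msg_vec) then VV[1][1]++ -> VV[1]=[1, 1, 0]
Event 2: LOCAL 2: VV[2][2]++ -> VV[2]=[0, 0, 1]
Event 3: SEND 1->0: VV[1][1]++ -> VV[1]=[1, 2, 0], msg_vec=[1, 2, 0]; VV[0]=max(VV[0],msg_vec) then VV[0][0]++ -> VV[0]=[2, 2, 0]
Event 4: SEND 2->1: VV[2][2]++ -> VV[2]=[0, 0, 2], msg_vec=[0, 0, 2]; VV[1]=max(VV[1],msg_vec) then VV[1][1]++ -> VV[1]=[1, 3, 2]
Event 5: LOCAL 1: VV[1][1]++ -> VV[1]=[1, 4, 2]
Event 6: LOCAL 1: VV[1][1]++ -> VV[1]=[1, 5, 2]
Event 1 stamp: [1, 0, 0]
Event 3 stamp: [1, 2, 0]
[1, 0, 0] <= [1, 2, 0]? True
[1, 2, 0] <= [1, 0, 0]? False
Relation: before

Answer: before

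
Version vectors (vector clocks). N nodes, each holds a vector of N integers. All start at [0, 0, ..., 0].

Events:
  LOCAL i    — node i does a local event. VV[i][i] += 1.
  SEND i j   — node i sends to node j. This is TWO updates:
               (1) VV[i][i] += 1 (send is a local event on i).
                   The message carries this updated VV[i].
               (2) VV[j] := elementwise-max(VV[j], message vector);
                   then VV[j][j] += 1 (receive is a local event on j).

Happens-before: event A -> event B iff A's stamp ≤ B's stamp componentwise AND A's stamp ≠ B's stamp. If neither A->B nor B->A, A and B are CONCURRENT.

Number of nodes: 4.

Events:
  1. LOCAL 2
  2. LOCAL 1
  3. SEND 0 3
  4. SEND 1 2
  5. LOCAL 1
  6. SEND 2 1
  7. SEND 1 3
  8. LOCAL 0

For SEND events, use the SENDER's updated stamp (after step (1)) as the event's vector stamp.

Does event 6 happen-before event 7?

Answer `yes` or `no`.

Initial: VV[0]=[0, 0, 0, 0]
Initial: VV[1]=[0, 0, 0, 0]
Initial: VV[2]=[0, 0, 0, 0]
Initial: VV[3]=[0, 0, 0, 0]
Event 1: LOCAL 2: VV[2][2]++ -> VV[2]=[0, 0, 1, 0]
Event 2: LOCAL 1: VV[1][1]++ -> VV[1]=[0, 1, 0, 0]
Event 3: SEND 0->3: VV[0][0]++ -> VV[0]=[1, 0, 0, 0], msg_vec=[1, 0, 0, 0]; VV[3]=max(VV[3],msg_vec) then VV[3][3]++ -> VV[3]=[1, 0, 0, 1]
Event 4: SEND 1->2: VV[1][1]++ -> VV[1]=[0, 2, 0, 0], msg_vec=[0, 2, 0, 0]; VV[2]=max(VV[2],msg_vec) then VV[2][2]++ -> VV[2]=[0, 2, 2, 0]
Event 5: LOCAL 1: VV[1][1]++ -> VV[1]=[0, 3, 0, 0]
Event 6: SEND 2->1: VV[2][2]++ -> VV[2]=[0, 2, 3, 0], msg_vec=[0, 2, 3, 0]; VV[1]=max(VV[1],msg_vec) then VV[1][1]++ -> VV[1]=[0, 4, 3, 0]
Event 7: SEND 1->3: VV[1][1]++ -> VV[1]=[0, 5, 3, 0], msg_vec=[0, 5, 3, 0]; VV[3]=max(VV[3],msg_vec) then VV[3][3]++ -> VV[3]=[1, 5, 3, 2]
Event 8: LOCAL 0: VV[0][0]++ -> VV[0]=[2, 0, 0, 0]
Event 6 stamp: [0, 2, 3, 0]
Event 7 stamp: [0, 5, 3, 0]
[0, 2, 3, 0] <= [0, 5, 3, 0]? True. Equal? False. Happens-before: True

Answer: yes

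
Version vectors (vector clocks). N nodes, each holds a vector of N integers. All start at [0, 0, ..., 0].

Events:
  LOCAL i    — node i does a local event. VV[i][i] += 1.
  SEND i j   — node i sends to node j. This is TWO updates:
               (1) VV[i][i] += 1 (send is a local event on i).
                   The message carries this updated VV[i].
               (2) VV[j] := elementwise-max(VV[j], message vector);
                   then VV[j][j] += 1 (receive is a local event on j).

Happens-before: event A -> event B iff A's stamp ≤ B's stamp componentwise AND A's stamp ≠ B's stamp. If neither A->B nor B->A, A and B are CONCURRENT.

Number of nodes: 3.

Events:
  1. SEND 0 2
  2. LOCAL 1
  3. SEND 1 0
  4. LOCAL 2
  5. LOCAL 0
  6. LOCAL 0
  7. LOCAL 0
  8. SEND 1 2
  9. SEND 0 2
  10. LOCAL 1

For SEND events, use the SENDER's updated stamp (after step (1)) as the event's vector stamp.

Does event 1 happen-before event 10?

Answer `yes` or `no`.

Initial: VV[0]=[0, 0, 0]
Initial: VV[1]=[0, 0, 0]
Initial: VV[2]=[0, 0, 0]
Event 1: SEND 0->2: VV[0][0]++ -> VV[0]=[1, 0, 0], msg_vec=[1, 0, 0]; VV[2]=max(VV[2],msg_vec) then VV[2][2]++ -> VV[2]=[1, 0, 1]
Event 2: LOCAL 1: VV[1][1]++ -> VV[1]=[0, 1, 0]
Event 3: SEND 1->0: VV[1][1]++ -> VV[1]=[0, 2, 0], msg_vec=[0, 2, 0]; VV[0]=max(VV[0],msg_vec) then VV[0][0]++ -> VV[0]=[2, 2, 0]
Event 4: LOCAL 2: VV[2][2]++ -> VV[2]=[1, 0, 2]
Event 5: LOCAL 0: VV[0][0]++ -> VV[0]=[3, 2, 0]
Event 6: LOCAL 0: VV[0][0]++ -> VV[0]=[4, 2, 0]
Event 7: LOCAL 0: VV[0][0]++ -> VV[0]=[5, 2, 0]
Event 8: SEND 1->2: VV[1][1]++ -> VV[1]=[0, 3, 0], msg_vec=[0, 3, 0]; VV[2]=max(VV[2],msg_vec) then VV[2][2]++ -> VV[2]=[1, 3, 3]
Event 9: SEND 0->2: VV[0][0]++ -> VV[0]=[6, 2, 0], msg_vec=[6, 2, 0]; VV[2]=max(VV[2],msg_vec) then VV[2][2]++ -> VV[2]=[6, 3, 4]
Event 10: LOCAL 1: VV[1][1]++ -> VV[1]=[0, 4, 0]
Event 1 stamp: [1, 0, 0]
Event 10 stamp: [0, 4, 0]
[1, 0, 0] <= [0, 4, 0]? False. Equal? False. Happens-before: False

Answer: no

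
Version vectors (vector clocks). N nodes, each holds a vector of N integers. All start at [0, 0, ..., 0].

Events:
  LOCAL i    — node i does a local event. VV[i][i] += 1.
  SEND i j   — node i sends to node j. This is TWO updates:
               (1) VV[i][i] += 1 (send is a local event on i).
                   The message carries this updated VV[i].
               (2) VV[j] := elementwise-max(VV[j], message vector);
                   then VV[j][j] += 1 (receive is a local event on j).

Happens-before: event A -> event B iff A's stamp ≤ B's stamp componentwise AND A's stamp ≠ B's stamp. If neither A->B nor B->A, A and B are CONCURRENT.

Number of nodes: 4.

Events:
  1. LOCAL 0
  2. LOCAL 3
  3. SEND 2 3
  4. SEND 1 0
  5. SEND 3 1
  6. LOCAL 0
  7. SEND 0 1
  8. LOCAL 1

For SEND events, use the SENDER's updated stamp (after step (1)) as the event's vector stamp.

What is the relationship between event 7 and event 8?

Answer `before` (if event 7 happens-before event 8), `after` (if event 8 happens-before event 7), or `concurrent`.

Answer: before

Derivation:
Initial: VV[0]=[0, 0, 0, 0]
Initial: VV[1]=[0, 0, 0, 0]
Initial: VV[2]=[0, 0, 0, 0]
Initial: VV[3]=[0, 0, 0, 0]
Event 1: LOCAL 0: VV[0][0]++ -> VV[0]=[1, 0, 0, 0]
Event 2: LOCAL 3: VV[3][3]++ -> VV[3]=[0, 0, 0, 1]
Event 3: SEND 2->3: VV[2][2]++ -> VV[2]=[0, 0, 1, 0], msg_vec=[0, 0, 1, 0]; VV[3]=max(VV[3],msg_vec) then VV[3][3]++ -> VV[3]=[0, 0, 1, 2]
Event 4: SEND 1->0: VV[1][1]++ -> VV[1]=[0, 1, 0, 0], msg_vec=[0, 1, 0, 0]; VV[0]=max(VV[0],msg_vec) then VV[0][0]++ -> VV[0]=[2, 1, 0, 0]
Event 5: SEND 3->1: VV[3][3]++ -> VV[3]=[0, 0, 1, 3], msg_vec=[0, 0, 1, 3]; VV[1]=max(VV[1],msg_vec) then VV[1][1]++ -> VV[1]=[0, 2, 1, 3]
Event 6: LOCAL 0: VV[0][0]++ -> VV[0]=[3, 1, 0, 0]
Event 7: SEND 0->1: VV[0][0]++ -> VV[0]=[4, 1, 0, 0], msg_vec=[4, 1, 0, 0]; VV[1]=max(VV[1],msg_vec) then VV[1][1]++ -> VV[1]=[4, 3, 1, 3]
Event 8: LOCAL 1: VV[1][1]++ -> VV[1]=[4, 4, 1, 3]
Event 7 stamp: [4, 1, 0, 0]
Event 8 stamp: [4, 4, 1, 3]
[4, 1, 0, 0] <= [4, 4, 1, 3]? True
[4, 4, 1, 3] <= [4, 1, 0, 0]? False
Relation: before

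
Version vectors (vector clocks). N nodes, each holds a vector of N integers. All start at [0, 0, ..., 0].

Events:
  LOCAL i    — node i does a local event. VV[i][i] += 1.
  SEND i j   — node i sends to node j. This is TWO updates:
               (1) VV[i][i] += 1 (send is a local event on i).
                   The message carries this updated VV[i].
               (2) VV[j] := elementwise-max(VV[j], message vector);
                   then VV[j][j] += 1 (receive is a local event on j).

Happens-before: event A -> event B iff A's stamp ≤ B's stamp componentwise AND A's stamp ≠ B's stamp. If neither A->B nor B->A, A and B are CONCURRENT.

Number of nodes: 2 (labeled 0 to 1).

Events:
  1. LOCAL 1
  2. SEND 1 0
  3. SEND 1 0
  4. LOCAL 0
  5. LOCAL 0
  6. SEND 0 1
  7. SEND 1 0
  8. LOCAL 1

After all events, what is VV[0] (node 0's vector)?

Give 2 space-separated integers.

Answer: 6 5

Derivation:
Initial: VV[0]=[0, 0]
Initial: VV[1]=[0, 0]
Event 1: LOCAL 1: VV[1][1]++ -> VV[1]=[0, 1]
Event 2: SEND 1->0: VV[1][1]++ -> VV[1]=[0, 2], msg_vec=[0, 2]; VV[0]=max(VV[0],msg_vec) then VV[0][0]++ -> VV[0]=[1, 2]
Event 3: SEND 1->0: VV[1][1]++ -> VV[1]=[0, 3], msg_vec=[0, 3]; VV[0]=max(VV[0],msg_vec) then VV[0][0]++ -> VV[0]=[2, 3]
Event 4: LOCAL 0: VV[0][0]++ -> VV[0]=[3, 3]
Event 5: LOCAL 0: VV[0][0]++ -> VV[0]=[4, 3]
Event 6: SEND 0->1: VV[0][0]++ -> VV[0]=[5, 3], msg_vec=[5, 3]; VV[1]=max(VV[1],msg_vec) then VV[1][1]++ -> VV[1]=[5, 4]
Event 7: SEND 1->0: VV[1][1]++ -> VV[1]=[5, 5], msg_vec=[5, 5]; VV[0]=max(VV[0],msg_vec) then VV[0][0]++ -> VV[0]=[6, 5]
Event 8: LOCAL 1: VV[1][1]++ -> VV[1]=[5, 6]
Final vectors: VV[0]=[6, 5]; VV[1]=[5, 6]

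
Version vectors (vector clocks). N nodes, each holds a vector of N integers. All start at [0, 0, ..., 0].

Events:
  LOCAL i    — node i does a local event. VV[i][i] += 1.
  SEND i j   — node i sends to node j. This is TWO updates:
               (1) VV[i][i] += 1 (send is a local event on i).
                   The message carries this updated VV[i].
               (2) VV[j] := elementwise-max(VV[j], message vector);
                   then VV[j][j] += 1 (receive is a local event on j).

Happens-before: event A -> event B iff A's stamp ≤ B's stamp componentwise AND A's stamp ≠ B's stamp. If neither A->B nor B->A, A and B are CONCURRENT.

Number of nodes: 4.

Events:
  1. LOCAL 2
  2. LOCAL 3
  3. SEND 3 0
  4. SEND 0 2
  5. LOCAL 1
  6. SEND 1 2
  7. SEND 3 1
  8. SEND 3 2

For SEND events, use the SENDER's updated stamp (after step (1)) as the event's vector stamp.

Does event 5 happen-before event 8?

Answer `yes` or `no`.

Initial: VV[0]=[0, 0, 0, 0]
Initial: VV[1]=[0, 0, 0, 0]
Initial: VV[2]=[0, 0, 0, 0]
Initial: VV[3]=[0, 0, 0, 0]
Event 1: LOCAL 2: VV[2][2]++ -> VV[2]=[0, 0, 1, 0]
Event 2: LOCAL 3: VV[3][3]++ -> VV[3]=[0, 0, 0, 1]
Event 3: SEND 3->0: VV[3][3]++ -> VV[3]=[0, 0, 0, 2], msg_vec=[0, 0, 0, 2]; VV[0]=max(VV[0],msg_vec) then VV[0][0]++ -> VV[0]=[1, 0, 0, 2]
Event 4: SEND 0->2: VV[0][0]++ -> VV[0]=[2, 0, 0, 2], msg_vec=[2, 0, 0, 2]; VV[2]=max(VV[2],msg_vec) then VV[2][2]++ -> VV[2]=[2, 0, 2, 2]
Event 5: LOCAL 1: VV[1][1]++ -> VV[1]=[0, 1, 0, 0]
Event 6: SEND 1->2: VV[1][1]++ -> VV[1]=[0, 2, 0, 0], msg_vec=[0, 2, 0, 0]; VV[2]=max(VV[2],msg_vec) then VV[2][2]++ -> VV[2]=[2, 2, 3, 2]
Event 7: SEND 3->1: VV[3][3]++ -> VV[3]=[0, 0, 0, 3], msg_vec=[0, 0, 0, 3]; VV[1]=max(VV[1],msg_vec) then VV[1][1]++ -> VV[1]=[0, 3, 0, 3]
Event 8: SEND 3->2: VV[3][3]++ -> VV[3]=[0, 0, 0, 4], msg_vec=[0, 0, 0, 4]; VV[2]=max(VV[2],msg_vec) then VV[2][2]++ -> VV[2]=[2, 2, 4, 4]
Event 5 stamp: [0, 1, 0, 0]
Event 8 stamp: [0, 0, 0, 4]
[0, 1, 0, 0] <= [0, 0, 0, 4]? False. Equal? False. Happens-before: False

Answer: no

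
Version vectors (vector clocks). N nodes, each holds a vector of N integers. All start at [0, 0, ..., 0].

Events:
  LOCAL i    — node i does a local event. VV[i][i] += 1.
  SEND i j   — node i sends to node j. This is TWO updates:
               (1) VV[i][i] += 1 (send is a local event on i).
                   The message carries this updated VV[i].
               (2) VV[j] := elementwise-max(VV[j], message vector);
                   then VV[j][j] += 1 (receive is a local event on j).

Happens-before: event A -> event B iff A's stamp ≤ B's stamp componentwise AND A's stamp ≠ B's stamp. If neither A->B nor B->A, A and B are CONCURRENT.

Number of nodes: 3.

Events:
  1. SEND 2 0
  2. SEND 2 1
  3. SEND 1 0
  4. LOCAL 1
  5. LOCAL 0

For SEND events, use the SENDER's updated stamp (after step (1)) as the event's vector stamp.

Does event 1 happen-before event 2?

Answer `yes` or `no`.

Answer: yes

Derivation:
Initial: VV[0]=[0, 0, 0]
Initial: VV[1]=[0, 0, 0]
Initial: VV[2]=[0, 0, 0]
Event 1: SEND 2->0: VV[2][2]++ -> VV[2]=[0, 0, 1], msg_vec=[0, 0, 1]; VV[0]=max(VV[0],msg_vec) then VV[0][0]++ -> VV[0]=[1, 0, 1]
Event 2: SEND 2->1: VV[2][2]++ -> VV[2]=[0, 0, 2], msg_vec=[0, 0, 2]; VV[1]=max(VV[1],msg_vec) then VV[1][1]++ -> VV[1]=[0, 1, 2]
Event 3: SEND 1->0: VV[1][1]++ -> VV[1]=[0, 2, 2], msg_vec=[0, 2, 2]; VV[0]=max(VV[0],msg_vec) then VV[0][0]++ -> VV[0]=[2, 2, 2]
Event 4: LOCAL 1: VV[1][1]++ -> VV[1]=[0, 3, 2]
Event 5: LOCAL 0: VV[0][0]++ -> VV[0]=[3, 2, 2]
Event 1 stamp: [0, 0, 1]
Event 2 stamp: [0, 0, 2]
[0, 0, 1] <= [0, 0, 2]? True. Equal? False. Happens-before: True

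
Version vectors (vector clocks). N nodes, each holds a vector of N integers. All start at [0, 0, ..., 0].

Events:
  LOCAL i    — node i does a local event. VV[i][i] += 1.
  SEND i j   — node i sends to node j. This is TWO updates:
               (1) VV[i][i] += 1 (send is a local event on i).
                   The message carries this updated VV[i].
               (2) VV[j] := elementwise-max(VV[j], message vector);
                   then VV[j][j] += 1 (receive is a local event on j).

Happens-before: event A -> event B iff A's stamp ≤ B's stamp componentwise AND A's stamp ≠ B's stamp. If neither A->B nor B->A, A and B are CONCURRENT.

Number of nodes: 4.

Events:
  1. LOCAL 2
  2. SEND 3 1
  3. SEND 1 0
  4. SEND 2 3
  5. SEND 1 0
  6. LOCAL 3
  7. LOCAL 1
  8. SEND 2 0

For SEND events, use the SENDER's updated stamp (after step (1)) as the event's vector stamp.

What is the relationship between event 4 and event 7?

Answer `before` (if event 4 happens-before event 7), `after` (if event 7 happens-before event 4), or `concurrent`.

Initial: VV[0]=[0, 0, 0, 0]
Initial: VV[1]=[0, 0, 0, 0]
Initial: VV[2]=[0, 0, 0, 0]
Initial: VV[3]=[0, 0, 0, 0]
Event 1: LOCAL 2: VV[2][2]++ -> VV[2]=[0, 0, 1, 0]
Event 2: SEND 3->1: VV[3][3]++ -> VV[3]=[0, 0, 0, 1], msg_vec=[0, 0, 0, 1]; VV[1]=max(VV[1],msg_vec) then VV[1][1]++ -> VV[1]=[0, 1, 0, 1]
Event 3: SEND 1->0: VV[1][1]++ -> VV[1]=[0, 2, 0, 1], msg_vec=[0, 2, 0, 1]; VV[0]=max(VV[0],msg_vec) then VV[0][0]++ -> VV[0]=[1, 2, 0, 1]
Event 4: SEND 2->3: VV[2][2]++ -> VV[2]=[0, 0, 2, 0], msg_vec=[0, 0, 2, 0]; VV[3]=max(VV[3],msg_vec) then VV[3][3]++ -> VV[3]=[0, 0, 2, 2]
Event 5: SEND 1->0: VV[1][1]++ -> VV[1]=[0, 3, 0, 1], msg_vec=[0, 3, 0, 1]; VV[0]=max(VV[0],msg_vec) then VV[0][0]++ -> VV[0]=[2, 3, 0, 1]
Event 6: LOCAL 3: VV[3][3]++ -> VV[3]=[0, 0, 2, 3]
Event 7: LOCAL 1: VV[1][1]++ -> VV[1]=[0, 4, 0, 1]
Event 8: SEND 2->0: VV[2][2]++ -> VV[2]=[0, 0, 3, 0], msg_vec=[0, 0, 3, 0]; VV[0]=max(VV[0],msg_vec) then VV[0][0]++ -> VV[0]=[3, 3, 3, 1]
Event 4 stamp: [0, 0, 2, 0]
Event 7 stamp: [0, 4, 0, 1]
[0, 0, 2, 0] <= [0, 4, 0, 1]? False
[0, 4, 0, 1] <= [0, 0, 2, 0]? False
Relation: concurrent

Answer: concurrent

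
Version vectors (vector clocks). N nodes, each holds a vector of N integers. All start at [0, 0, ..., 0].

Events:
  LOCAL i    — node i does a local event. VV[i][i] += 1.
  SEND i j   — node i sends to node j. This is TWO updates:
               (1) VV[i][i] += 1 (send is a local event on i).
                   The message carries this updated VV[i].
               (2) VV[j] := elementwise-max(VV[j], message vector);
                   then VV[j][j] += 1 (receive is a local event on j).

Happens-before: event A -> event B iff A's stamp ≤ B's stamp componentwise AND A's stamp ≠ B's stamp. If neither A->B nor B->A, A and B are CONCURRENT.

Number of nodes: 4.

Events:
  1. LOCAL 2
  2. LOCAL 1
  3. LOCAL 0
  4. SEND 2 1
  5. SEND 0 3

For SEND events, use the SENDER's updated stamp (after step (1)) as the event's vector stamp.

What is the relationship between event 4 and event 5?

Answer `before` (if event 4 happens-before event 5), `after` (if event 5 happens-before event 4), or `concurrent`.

Answer: concurrent

Derivation:
Initial: VV[0]=[0, 0, 0, 0]
Initial: VV[1]=[0, 0, 0, 0]
Initial: VV[2]=[0, 0, 0, 0]
Initial: VV[3]=[0, 0, 0, 0]
Event 1: LOCAL 2: VV[2][2]++ -> VV[2]=[0, 0, 1, 0]
Event 2: LOCAL 1: VV[1][1]++ -> VV[1]=[0, 1, 0, 0]
Event 3: LOCAL 0: VV[0][0]++ -> VV[0]=[1, 0, 0, 0]
Event 4: SEND 2->1: VV[2][2]++ -> VV[2]=[0, 0, 2, 0], msg_vec=[0, 0, 2, 0]; VV[1]=max(VV[1],msg_vec) then VV[1][1]++ -> VV[1]=[0, 2, 2, 0]
Event 5: SEND 0->3: VV[0][0]++ -> VV[0]=[2, 0, 0, 0], msg_vec=[2, 0, 0, 0]; VV[3]=max(VV[3],msg_vec) then VV[3][3]++ -> VV[3]=[2, 0, 0, 1]
Event 4 stamp: [0, 0, 2, 0]
Event 5 stamp: [2, 0, 0, 0]
[0, 0, 2, 0] <= [2, 0, 0, 0]? False
[2, 0, 0, 0] <= [0, 0, 2, 0]? False
Relation: concurrent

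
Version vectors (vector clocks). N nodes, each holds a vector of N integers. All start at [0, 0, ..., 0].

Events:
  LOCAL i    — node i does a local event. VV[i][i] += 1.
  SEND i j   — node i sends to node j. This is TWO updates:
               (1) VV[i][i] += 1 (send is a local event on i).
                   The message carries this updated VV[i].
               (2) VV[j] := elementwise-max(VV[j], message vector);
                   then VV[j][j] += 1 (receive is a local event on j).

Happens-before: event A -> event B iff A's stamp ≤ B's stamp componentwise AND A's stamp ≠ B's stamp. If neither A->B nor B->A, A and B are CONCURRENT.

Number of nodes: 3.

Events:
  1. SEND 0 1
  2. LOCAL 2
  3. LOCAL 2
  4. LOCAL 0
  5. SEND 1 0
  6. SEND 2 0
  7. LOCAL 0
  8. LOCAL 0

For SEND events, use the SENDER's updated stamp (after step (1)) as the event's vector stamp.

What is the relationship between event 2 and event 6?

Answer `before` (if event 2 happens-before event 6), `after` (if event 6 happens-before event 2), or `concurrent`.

Initial: VV[0]=[0, 0, 0]
Initial: VV[1]=[0, 0, 0]
Initial: VV[2]=[0, 0, 0]
Event 1: SEND 0->1: VV[0][0]++ -> VV[0]=[1, 0, 0], msg_vec=[1, 0, 0]; VV[1]=max(VV[1],msg_vec) then VV[1][1]++ -> VV[1]=[1, 1, 0]
Event 2: LOCAL 2: VV[2][2]++ -> VV[2]=[0, 0, 1]
Event 3: LOCAL 2: VV[2][2]++ -> VV[2]=[0, 0, 2]
Event 4: LOCAL 0: VV[0][0]++ -> VV[0]=[2, 0, 0]
Event 5: SEND 1->0: VV[1][1]++ -> VV[1]=[1, 2, 0], msg_vec=[1, 2, 0]; VV[0]=max(VV[0],msg_vec) then VV[0][0]++ -> VV[0]=[3, 2, 0]
Event 6: SEND 2->0: VV[2][2]++ -> VV[2]=[0, 0, 3], msg_vec=[0, 0, 3]; VV[0]=max(VV[0],msg_vec) then VV[0][0]++ -> VV[0]=[4, 2, 3]
Event 7: LOCAL 0: VV[0][0]++ -> VV[0]=[5, 2, 3]
Event 8: LOCAL 0: VV[0][0]++ -> VV[0]=[6, 2, 3]
Event 2 stamp: [0, 0, 1]
Event 6 stamp: [0, 0, 3]
[0, 0, 1] <= [0, 0, 3]? True
[0, 0, 3] <= [0, 0, 1]? False
Relation: before

Answer: before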